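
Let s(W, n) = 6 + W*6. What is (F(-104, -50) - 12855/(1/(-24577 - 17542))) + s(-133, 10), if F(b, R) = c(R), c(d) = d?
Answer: 541438903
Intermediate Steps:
s(W, n) = 6 + 6*W
F(b, R) = R
(F(-104, -50) - 12855/(1/(-24577 - 17542))) + s(-133, 10) = (-50 - 12855/(1/(-24577 - 17542))) + (6 + 6*(-133)) = (-50 - 12855/(1/(-42119))) + (6 - 798) = (-50 - 12855/(-1/42119)) - 792 = (-50 - 12855*(-42119)) - 792 = (-50 + 541439745) - 792 = 541439695 - 792 = 541438903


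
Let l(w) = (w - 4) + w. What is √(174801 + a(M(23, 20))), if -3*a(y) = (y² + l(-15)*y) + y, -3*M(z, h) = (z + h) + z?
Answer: √1569579/3 ≈ 417.61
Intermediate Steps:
M(z, h) = -2*z/3 - h/3 (M(z, h) = -((z + h) + z)/3 = -((h + z) + z)/3 = -(h + 2*z)/3 = -2*z/3 - h/3)
l(w) = -4 + 2*w (l(w) = (-4 + w) + w = -4 + 2*w)
a(y) = 11*y - y²/3 (a(y) = -((y² + (-4 + 2*(-15))*y) + y)/3 = -((y² + (-4 - 30)*y) + y)/3 = -((y² - 34*y) + y)/3 = -(y² - 33*y)/3 = 11*y - y²/3)
√(174801 + a(M(23, 20))) = √(174801 + (-⅔*23 - ⅓*20)*(33 - (-⅔*23 - ⅓*20))/3) = √(174801 + (-46/3 - 20/3)*(33 - (-46/3 - 20/3))/3) = √(174801 + (⅓)*(-22)*(33 - 1*(-22))) = √(174801 + (⅓)*(-22)*(33 + 22)) = √(174801 + (⅓)*(-22)*55) = √(174801 - 1210/3) = √(523193/3) = √1569579/3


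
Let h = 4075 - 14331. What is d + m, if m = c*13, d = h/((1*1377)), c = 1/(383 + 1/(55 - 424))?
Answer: -1442833987/194605902 ≈ -7.4141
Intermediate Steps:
h = -10256
c = 369/141326 (c = 1/(383 + 1/(-369)) = 1/(383 - 1/369) = 1/(141326/369) = 369/141326 ≈ 0.0026110)
d = -10256/1377 (d = -10256/(1*1377) = -10256/1377 ≈ -7.4481)
m = 4797/141326 (m = (369/141326)*13 = 4797/141326 ≈ 0.033943)
d + m = -10256/1377 + 4797/141326 = -1442833987/194605902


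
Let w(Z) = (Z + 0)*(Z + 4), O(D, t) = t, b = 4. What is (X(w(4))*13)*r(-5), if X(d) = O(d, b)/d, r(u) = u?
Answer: -65/8 ≈ -8.1250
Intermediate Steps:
w(Z) = Z*(4 + Z)
X(d) = 4/d
(X(w(4))*13)*r(-5) = ((4/((4*(4 + 4))))*13)*(-5) = ((4/((4*8)))*13)*(-5) = ((4/32)*13)*(-5) = ((4*(1/32))*13)*(-5) = ((⅛)*13)*(-5) = (13/8)*(-5) = -65/8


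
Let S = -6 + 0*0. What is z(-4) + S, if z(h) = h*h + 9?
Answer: 19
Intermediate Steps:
z(h) = 9 + h² (z(h) = h² + 9 = 9 + h²)
S = -6 (S = -6 + 0 = -6)
z(-4) + S = (9 + (-4)²) - 6 = (9 + 16) - 6 = 25 - 6 = 19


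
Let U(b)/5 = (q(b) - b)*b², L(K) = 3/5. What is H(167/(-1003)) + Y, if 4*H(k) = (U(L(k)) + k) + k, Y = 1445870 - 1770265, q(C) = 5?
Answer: -8134157064/25075 ≈ -3.2439e+5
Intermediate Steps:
L(K) = ⅗ (L(K) = 3*(⅕) = ⅗)
Y = -324395
U(b) = 5*b²*(5 - b) (U(b) = 5*((5 - b)*b²) = 5*(b²*(5 - b)) = 5*b²*(5 - b))
H(k) = 99/50 + k/2 (H(k) = ((5*(⅗)²*(5 - 1*⅗) + k) + k)/4 = ((5*(9/25)*(5 - ⅗) + k) + k)/4 = ((5*(9/25)*(22/5) + k) + k)/4 = ((198/25 + k) + k)/4 = (198/25 + 2*k)/4 = 99/50 + k/2)
H(167/(-1003)) + Y = (99/50 + (167/(-1003))/2) - 324395 = (99/50 + (167*(-1/1003))/2) - 324395 = (99/50 + (½)*(-167/1003)) - 324395 = (99/50 - 167/2006) - 324395 = 47561/25075 - 324395 = -8134157064/25075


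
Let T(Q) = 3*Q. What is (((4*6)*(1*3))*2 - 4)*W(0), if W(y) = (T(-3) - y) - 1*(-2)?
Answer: -980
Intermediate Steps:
W(y) = -7 - y (W(y) = (3*(-3) - y) - 1*(-2) = (-9 - y) + 2 = -7 - y)
(((4*6)*(1*3))*2 - 4)*W(0) = (((4*6)*(1*3))*2 - 4)*(-7 - 1*0) = ((24*3)*2 - 4)*(-7 + 0) = (72*2 - 4)*(-7) = (144 - 4)*(-7) = 140*(-7) = -980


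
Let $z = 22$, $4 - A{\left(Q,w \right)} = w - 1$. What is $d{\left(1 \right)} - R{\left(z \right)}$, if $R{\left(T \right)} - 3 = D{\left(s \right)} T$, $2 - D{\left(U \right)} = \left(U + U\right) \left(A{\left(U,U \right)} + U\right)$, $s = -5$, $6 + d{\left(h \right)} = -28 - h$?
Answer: $-1182$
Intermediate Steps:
$A{\left(Q,w \right)} = 5 - w$ ($A{\left(Q,w \right)} = 4 - \left(w - 1\right) = 4 - \left(-1 + w\right) = 5 - w$)
$d{\left(h \right)} = -34 - h$ ($d{\left(h \right)} = -6 - \left(28 + h\right) = -34 - h$)
$D{\left(U \right)} = 2 - 10 U$ ($D{\left(U \right)} = 2 - \left(U + U\right) \left(\left(5 - U\right) + U\right) = 2 - 2 U 5 = 2 - 10 U$)
$R{\left(T \right)} = 3 + 52 T$ ($R{\left(T \right)} = 3 + \left(2 - -50\right) T = 3 + \left(2 + 50\right) T = 3 + 52 T$)
$d{\left(1 \right)} - R{\left(z \right)} = \left(-34 - 1\right) - \left(3 + 52 \cdot 22\right) = \left(-34 - 1\right) - \left(3 + 1144\right) = -35 - 1147 = -1182$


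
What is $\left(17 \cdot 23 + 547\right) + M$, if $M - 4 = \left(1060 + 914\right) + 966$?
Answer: $3882$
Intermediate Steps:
$M = 2944$ ($M = 4 + \left(\left(1060 + 914\right) + 966\right) = 4 + \left(1974 + 966\right) = 4 + 2940 = 2944$)
$\left(17 \cdot 23 + 547\right) + M = \left(17 \cdot 23 + 547\right) + 2944 = \left(391 + 547\right) + 2944 = 938 + 2944 = 3882$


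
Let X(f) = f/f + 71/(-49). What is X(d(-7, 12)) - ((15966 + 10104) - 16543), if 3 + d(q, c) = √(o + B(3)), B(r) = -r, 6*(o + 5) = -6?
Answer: -466845/49 ≈ -9527.5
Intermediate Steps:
o = -6 (o = -5 + (⅙)*(-6) = -5 - 1 = -6)
d(q, c) = -3 + 3*I (d(q, c) = -3 + √(-6 - 1*3) = -3 + √(-6 - 3) = -3 + √(-9) = -3 + 3*I)
X(f) = -22/49 (X(f) = 1 + 71*(-1/49) = 1 - 71/49 = -22/49)
X(d(-7, 12)) - ((15966 + 10104) - 16543) = -22/49 - ((15966 + 10104) - 16543) = -22/49 - (26070 - 16543) = -22/49 - 1*9527 = -22/49 - 9527 = -466845/49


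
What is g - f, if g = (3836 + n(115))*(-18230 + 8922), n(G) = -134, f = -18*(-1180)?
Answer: -34479456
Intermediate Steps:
f = 21240
g = -34458216 (g = (3836 - 134)*(-18230 + 8922) = 3702*(-9308) = -34458216)
g - f = -34458216 - 1*21240 = -34458216 - 21240 = -34479456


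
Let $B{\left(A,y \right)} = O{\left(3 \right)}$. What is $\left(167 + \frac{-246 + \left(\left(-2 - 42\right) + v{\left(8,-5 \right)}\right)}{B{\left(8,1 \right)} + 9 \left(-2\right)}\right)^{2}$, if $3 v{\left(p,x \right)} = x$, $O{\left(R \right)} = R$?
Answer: $\frac{2815684}{81} \approx 34762.0$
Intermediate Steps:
$v{\left(p,x \right)} = \frac{x}{3}$
$B{\left(A,y \right)} = 3$
$\left(167 + \frac{-246 + \left(\left(-2 - 42\right) + v{\left(8,-5 \right)}\right)}{B{\left(8,1 \right)} + 9 \left(-2\right)}\right)^{2} = \left(167 + \frac{-246 + \left(\left(-2 - 42\right) + \frac{1}{3} \left(-5\right)\right)}{3 + 9 \left(-2\right)}\right)^{2} = \left(167 + \frac{-246 - \frac{137}{3}}{3 - 18}\right)^{2} = \left(167 + \frac{-246 - \frac{137}{3}}{-15}\right)^{2} = \left(167 - - \frac{175}{9}\right)^{2} = \left(167 + \frac{175}{9}\right)^{2} = \left(\frac{1678}{9}\right)^{2} = \frac{2815684}{81}$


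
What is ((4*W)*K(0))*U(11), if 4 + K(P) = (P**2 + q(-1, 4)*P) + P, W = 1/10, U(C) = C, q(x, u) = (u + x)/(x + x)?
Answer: -88/5 ≈ -17.600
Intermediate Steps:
q(x, u) = (u + x)/(2*x) (q(x, u) = (u + x)/((2*x)) = (u + x)*(1/(2*x)) = (u + x)/(2*x))
W = 1/10 ≈ 0.10000
K(P) = -4 + P**2 - P/2 (K(P) = -4 + ((P**2 + ((1/2)*(4 - 1)/(-1))*P) + P) = -4 + ((P**2 + ((1/2)*(-1)*3)*P) + P) = -4 + ((P**2 - 3*P/2) + P) = -4 + (P**2 - P/2) = -4 + P**2 - P/2)
((4*W)*K(0))*U(11) = ((4*(1/10))*(-4 + 0**2 - 1/2*0))*11 = (2*(-4 + 0 + 0)/5)*11 = ((2/5)*(-4))*11 = -8/5*11 = -88/5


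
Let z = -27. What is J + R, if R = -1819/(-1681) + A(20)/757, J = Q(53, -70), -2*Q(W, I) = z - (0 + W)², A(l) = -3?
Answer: 1805801046/1272517 ≈ 1419.1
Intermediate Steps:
Q(W, I) = 27/2 + W²/2 (Q(W, I) = -(-27 - (0 + W)²)/2 = -(-27 - W²)/2 = 27/2 + W²/2)
J = 1418 (J = 27/2 + (½)*53² = 27/2 + (½)*2809 = 27/2 + 2809/2 = 1418)
R = 1371940/1272517 (R = -1819/(-1681) - 3/757 = -1819*(-1/1681) - 3*1/757 = 1819/1681 - 3/757 = 1371940/1272517 ≈ 1.0781)
J + R = 1418 + 1371940/1272517 = 1805801046/1272517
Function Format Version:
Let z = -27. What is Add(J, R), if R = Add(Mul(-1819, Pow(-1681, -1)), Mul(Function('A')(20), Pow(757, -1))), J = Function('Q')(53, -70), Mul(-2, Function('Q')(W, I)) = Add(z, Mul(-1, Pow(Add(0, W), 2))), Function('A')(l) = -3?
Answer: Rational(1805801046, 1272517) ≈ 1419.1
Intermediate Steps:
Function('Q')(W, I) = Add(Rational(27, 2), Mul(Rational(1, 2), Pow(W, 2))) (Function('Q')(W, I) = Mul(Rational(-1, 2), Add(-27, Mul(-1, Pow(Add(0, W), 2)))) = Mul(Rational(-1, 2), Add(-27, Mul(-1, Pow(W, 2)))) = Add(Rational(27, 2), Mul(Rational(1, 2), Pow(W, 2))))
J = 1418 (J = Add(Rational(27, 2), Mul(Rational(1, 2), Pow(53, 2))) = Add(Rational(27, 2), Mul(Rational(1, 2), 2809)) = Add(Rational(27, 2), Rational(2809, 2)) = 1418)
R = Rational(1371940, 1272517) (R = Add(Mul(-1819, Pow(-1681, -1)), Mul(-3, Pow(757, -1))) = Add(Mul(-1819, Rational(-1, 1681)), Mul(-3, Rational(1, 757))) = Add(Rational(1819, 1681), Rational(-3, 757)) = Rational(1371940, 1272517) ≈ 1.0781)
Add(J, R) = Add(1418, Rational(1371940, 1272517)) = Rational(1805801046, 1272517)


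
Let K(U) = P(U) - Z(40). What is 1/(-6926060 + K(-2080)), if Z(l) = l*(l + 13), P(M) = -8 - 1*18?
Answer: -1/6928206 ≈ -1.4434e-7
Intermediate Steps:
P(M) = -26 (P(M) = -8 - 18 = -26)
Z(l) = l*(13 + l)
K(U) = -2146 (K(U) = -26 - 40*(13 + 40) = -26 - 40*53 = -26 - 1*2120 = -26 - 2120 = -2146)
1/(-6926060 + K(-2080)) = 1/(-6926060 - 2146) = 1/(-6928206) = -1/6928206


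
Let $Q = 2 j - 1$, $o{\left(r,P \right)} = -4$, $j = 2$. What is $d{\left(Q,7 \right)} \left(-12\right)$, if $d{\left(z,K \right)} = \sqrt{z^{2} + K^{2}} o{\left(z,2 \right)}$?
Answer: $48 \sqrt{58} \approx 365.56$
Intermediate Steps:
$Q = 3$ ($Q = 2 \cdot 2 - 1 = 4 - 1 = 3$)
$d{\left(z,K \right)} = - 4 \sqrt{K^{2} + z^{2}}$ ($d{\left(z,K \right)} = \sqrt{z^{2} + K^{2}} \left(-4\right) = \sqrt{K^{2} + z^{2}} \left(-4\right) = - 4 \sqrt{K^{2} + z^{2}}$)
$d{\left(Q,7 \right)} \left(-12\right) = - 4 \sqrt{7^{2} + 3^{2}} \left(-12\right) = - 4 \sqrt{49 + 9} \left(-12\right) = - 4 \sqrt{58} \left(-12\right) = 48 \sqrt{58}$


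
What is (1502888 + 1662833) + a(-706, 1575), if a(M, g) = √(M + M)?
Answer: 3165721 + 2*I*√353 ≈ 3.1657e+6 + 37.577*I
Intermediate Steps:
a(M, g) = √2*√M (a(M, g) = √(2*M) = √2*√M)
(1502888 + 1662833) + a(-706, 1575) = (1502888 + 1662833) + √2*√(-706) = 3165721 + √2*(I*√706) = 3165721 + 2*I*√353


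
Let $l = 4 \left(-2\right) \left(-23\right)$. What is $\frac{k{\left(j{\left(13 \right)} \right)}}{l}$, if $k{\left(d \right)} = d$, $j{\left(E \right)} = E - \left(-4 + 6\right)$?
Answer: $\frac{11}{184} \approx 0.059783$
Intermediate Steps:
$j{\left(E \right)} = -2 + E$ ($j{\left(E \right)} = E - 2 = -2 + E$)
$l = 184$ ($l = \left(-8\right) \left(-23\right) = 184$)
$\frac{k{\left(j{\left(13 \right)} \right)}}{l} = \frac{-2 + 13}{184} = 11 \cdot \frac{1}{184} = \frac{11}{184}$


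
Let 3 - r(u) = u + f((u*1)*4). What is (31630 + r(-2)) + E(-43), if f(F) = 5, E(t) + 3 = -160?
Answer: 31467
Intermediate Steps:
E(t) = -163 (E(t) = -3 - 160 = -163)
r(u) = -2 - u (r(u) = 3 - (u + 5) = 3 - (5 + u) = 3 + (-5 - u) = -2 - u)
(31630 + r(-2)) + E(-43) = (31630 + (-2 - 1*(-2))) - 163 = (31630 + (-2 + 2)) - 163 = (31630 + 0) - 163 = 31630 - 163 = 31467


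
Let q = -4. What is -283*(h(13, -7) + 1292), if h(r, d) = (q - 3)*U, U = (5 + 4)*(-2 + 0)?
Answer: -401294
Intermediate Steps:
U = -18 (U = 9*(-2) = -18)
h(r, d) = 126 (h(r, d) = (-4 - 3)*(-18) = -7*(-18) = 126)
-283*(h(13, -7) + 1292) = -283*(126 + 1292) = -283*1418 = -401294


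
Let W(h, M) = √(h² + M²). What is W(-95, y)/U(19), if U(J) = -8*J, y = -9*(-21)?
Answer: -√44746/152 ≈ -1.3917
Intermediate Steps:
y = 189
W(h, M) = √(M² + h²)
W(-95, y)/U(19) = √(189² + (-95)²)/((-8*19)) = √(35721 + 9025)/(-152) = √44746*(-1/152) = -√44746/152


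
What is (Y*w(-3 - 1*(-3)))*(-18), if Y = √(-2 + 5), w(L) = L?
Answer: 0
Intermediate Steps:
Y = √3 ≈ 1.7320
(Y*w(-3 - 1*(-3)))*(-18) = (√3*(-3 - 1*(-3)))*(-18) = (√3*(-3 + 3))*(-18) = (√3*0)*(-18) = 0*(-18) = 0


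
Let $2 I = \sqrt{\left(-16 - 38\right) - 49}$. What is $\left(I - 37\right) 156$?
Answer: $-5772 + 78 i \sqrt{103} \approx -5772.0 + 791.61 i$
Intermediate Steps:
$I = \frac{i \sqrt{103}}{2}$ ($I = \frac{\sqrt{\left(-16 - 38\right) - 49}}{2} = \frac{\sqrt{-54 - 49}}{2} = \frac{\sqrt{-103}}{2} = \frac{i \sqrt{103}}{2} \approx 5.0744 i$)
$\left(I - 37\right) 156 = \left(\frac{i \sqrt{103}}{2} - 37\right) 156 = \left(-37 + \frac{i \sqrt{103}}{2}\right) 156 = -5772 + 78 i \sqrt{103}$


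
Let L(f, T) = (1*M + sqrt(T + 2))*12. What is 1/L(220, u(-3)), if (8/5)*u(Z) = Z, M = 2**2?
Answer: 8/381 - sqrt(2)/762 ≈ 0.019141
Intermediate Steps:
M = 4
u(Z) = 5*Z/8
L(f, T) = 48 + 12*sqrt(2 + T) (L(f, T) = (1*4 + sqrt(T + 2))*12 = (4 + sqrt(2 + T))*12 = 48 + 12*sqrt(2 + T))
1/L(220, u(-3)) = 1/(48 + 12*sqrt(2 + (5/8)*(-3))) = 1/(48 + 12*sqrt(2 - 15/8)) = 1/(48 + 12*sqrt(1/8)) = 1/(48 + 12*(sqrt(2)/4)) = 1/(48 + 3*sqrt(2))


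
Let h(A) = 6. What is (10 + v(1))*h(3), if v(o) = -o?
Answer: 54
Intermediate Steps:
(10 + v(1))*h(3) = (10 - 1*1)*6 = (10 - 1)*6 = 9*6 = 54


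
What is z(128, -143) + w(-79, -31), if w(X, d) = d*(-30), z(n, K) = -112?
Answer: 818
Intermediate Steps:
w(X, d) = -30*d
z(128, -143) + w(-79, -31) = -112 - 30*(-31) = -112 + 930 = 818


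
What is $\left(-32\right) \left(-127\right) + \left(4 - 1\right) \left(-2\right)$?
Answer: $4058$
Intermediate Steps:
$\left(-32\right) \left(-127\right) + \left(4 - 1\right) \left(-2\right) = 4064 + 3 \left(-2\right) = 4064 - 6 = 4058$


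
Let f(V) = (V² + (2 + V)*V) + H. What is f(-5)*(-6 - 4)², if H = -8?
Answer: 3200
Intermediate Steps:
f(V) = -8 + V² + V*(2 + V) (f(V) = (V² + (2 + V)*V) - 8 = (V² + V*(2 + V)) - 8 = -8 + V² + V*(2 + V))
f(-5)*(-6 - 4)² = (-8 + 2*(-5) + 2*(-5)²)*(-6 - 4)² = (-8 - 10 + 2*25)*(-10)² = (-8 - 10 + 50)*100 = 32*100 = 3200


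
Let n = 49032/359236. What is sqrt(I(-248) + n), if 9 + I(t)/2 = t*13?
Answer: 16*I*sqrt(203716538779)/89809 ≈ 80.411*I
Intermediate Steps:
I(t) = -18 + 26*t (I(t) = -18 + 2*(t*13) = -18 + 2*(13*t) = -18 + 26*t)
n = 12258/89809 (n = 49032*(1/359236) = 12258/89809 ≈ 0.13649)
sqrt(I(-248) + n) = sqrt((-18 + 26*(-248)) + 12258/89809) = sqrt((-18 - 6448) + 12258/89809) = sqrt(-6466 + 12258/89809) = sqrt(-580692736/89809) = 16*I*sqrt(203716538779)/89809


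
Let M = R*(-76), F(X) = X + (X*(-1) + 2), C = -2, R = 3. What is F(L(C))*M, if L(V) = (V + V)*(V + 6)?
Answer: -456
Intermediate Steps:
L(V) = 2*V*(6 + V) (L(V) = (2*V)*(6 + V) = 2*V*(6 + V))
F(X) = 2 (F(X) = X + (-X + 2) = X + (2 - X) = 2)
M = -228 (M = 3*(-76) = -228)
F(L(C))*M = 2*(-228) = -456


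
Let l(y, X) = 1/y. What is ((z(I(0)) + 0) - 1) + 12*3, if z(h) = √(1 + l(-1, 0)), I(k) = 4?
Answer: 35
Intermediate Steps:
z(h) = 0 (z(h) = √(1 + 1/(-1)) = √(1 - 1) = √0 = 0)
((z(I(0)) + 0) - 1) + 12*3 = ((0 + 0) - 1) + 12*3 = (0 - 1) + 36 = -1 + 36 = 35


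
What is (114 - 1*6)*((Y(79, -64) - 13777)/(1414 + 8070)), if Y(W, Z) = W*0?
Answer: -371979/2371 ≈ -156.89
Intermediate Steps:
Y(W, Z) = 0
(114 - 1*6)*((Y(79, -64) - 13777)/(1414 + 8070)) = (114 - 1*6)*((0 - 13777)/(1414 + 8070)) = (114 - 6)*(-13777/9484) = 108*(-13777*1/9484) = 108*(-13777/9484) = -371979/2371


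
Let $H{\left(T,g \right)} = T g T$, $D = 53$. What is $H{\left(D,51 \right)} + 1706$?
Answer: $144965$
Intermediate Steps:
$H{\left(T,g \right)} = g T^{2}$
$H{\left(D,51 \right)} + 1706 = 51 \cdot 53^{2} + 1706 = 51 \cdot 2809 + 1706 = 143259 + 1706 = 144965$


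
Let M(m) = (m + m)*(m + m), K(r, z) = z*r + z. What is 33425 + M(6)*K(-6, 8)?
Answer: 27665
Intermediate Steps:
K(r, z) = z + r*z (K(r, z) = r*z + z = z + r*z)
M(m) = 4*m² (M(m) = (2*m)*(2*m) = 4*m²)
33425 + M(6)*K(-6, 8) = 33425 + (4*6²)*(8*(1 - 6)) = 33425 + (4*36)*(8*(-5)) = 33425 + 144*(-40) = 33425 - 5760 = 27665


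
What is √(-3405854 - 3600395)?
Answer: I*√7006249 ≈ 2646.9*I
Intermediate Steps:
√(-3405854 - 3600395) = √(-7006249) = I*√7006249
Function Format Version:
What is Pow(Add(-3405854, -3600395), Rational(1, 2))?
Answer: Mul(I, Pow(7006249, Rational(1, 2))) ≈ Mul(2646.9, I)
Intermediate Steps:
Pow(Add(-3405854, -3600395), Rational(1, 2)) = Pow(-7006249, Rational(1, 2)) = Mul(I, Pow(7006249, Rational(1, 2)))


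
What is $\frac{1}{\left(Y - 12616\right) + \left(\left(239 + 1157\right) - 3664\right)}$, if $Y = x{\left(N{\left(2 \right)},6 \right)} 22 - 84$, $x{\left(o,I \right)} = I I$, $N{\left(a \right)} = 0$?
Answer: $- \frac{1}{14176} \approx -7.0542 \cdot 10^{-5}$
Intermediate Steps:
$x{\left(o,I \right)} = I^{2}$
$Y = 708$ ($Y = 6^{2} \cdot 22 - 84 = 36 \cdot 22 - 84 = 792 - 84 = 708$)
$\frac{1}{\left(Y - 12616\right) + \left(\left(239 + 1157\right) - 3664\right)} = \frac{1}{\left(708 - 12616\right) + \left(\left(239 + 1157\right) - 3664\right)} = \frac{1}{-11908 + \left(1396 - 3664\right)} = \frac{1}{-11908 - 2268} = \frac{1}{-14176} = - \frac{1}{14176}$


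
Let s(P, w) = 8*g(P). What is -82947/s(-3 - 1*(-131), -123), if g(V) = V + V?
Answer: -82947/2048 ≈ -40.501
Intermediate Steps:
g(V) = 2*V
s(P, w) = 16*P (s(P, w) = 8*(2*P) = 16*P)
-82947/s(-3 - 1*(-131), -123) = -82947*1/(16*(-3 - 1*(-131))) = -82947*1/(16*(-3 + 131)) = -82947/(16*128) = -82947/2048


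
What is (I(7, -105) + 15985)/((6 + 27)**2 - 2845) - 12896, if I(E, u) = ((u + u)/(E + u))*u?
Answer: -5665284/439 ≈ -12905.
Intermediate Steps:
I(E, u) = 2*u**2/(E + u) (I(E, u) = ((2*u)/(E + u))*u = (2*u/(E + u))*u = 2*u**2/(E + u))
(I(7, -105) + 15985)/((6 + 27)**2 - 2845) - 12896 = (2*(-105)**2/(7 - 105) + 15985)/((6 + 27)**2 - 2845) - 12896 = (2*11025/(-98) + 15985)/(33**2 - 2845) - 12896 = (2*11025*(-1/98) + 15985)/(1089 - 2845) - 12896 = (-225 + 15985)/(-1756) - 12896 = 15760*(-1/1756) - 12896 = -3940/439 - 12896 = -5665284/439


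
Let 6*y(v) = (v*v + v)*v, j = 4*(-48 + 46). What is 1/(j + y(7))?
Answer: 3/172 ≈ 0.017442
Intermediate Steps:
j = -8 (j = 4*(-2) = -8)
y(v) = v*(v + v²)/6 (y(v) = ((v*v + v)*v)/6 = ((v² + v)*v)/6 = ((v + v²)*v)/6 = (v*(v + v²))/6 = v*(v + v²)/6)
1/(j + y(7)) = 1/(-8 + (⅙)*7²*(1 + 7)) = 1/(-8 + (⅙)*49*8) = 1/(-8 + 196/3) = 1/(172/3) = 3/172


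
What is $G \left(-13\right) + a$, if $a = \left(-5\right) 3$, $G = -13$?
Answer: $154$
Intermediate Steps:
$a = -15$
$G \left(-13\right) + a = \left(-13\right) \left(-13\right) - 15 = 169 - 15 = 154$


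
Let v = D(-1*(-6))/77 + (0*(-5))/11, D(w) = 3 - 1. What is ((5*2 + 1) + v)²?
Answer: 720801/5929 ≈ 121.57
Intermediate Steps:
D(w) = 2
v = 2/77 (v = 2/77 + (0*(-5))/11 = 2*(1/77) + 0*(1/11) = 2/77 + 0 = 2/77 ≈ 0.025974)
((5*2 + 1) + v)² = ((5*2 + 1) + 2/77)² = ((10 + 1) + 2/77)² = (11 + 2/77)² = (849/77)² = 720801/5929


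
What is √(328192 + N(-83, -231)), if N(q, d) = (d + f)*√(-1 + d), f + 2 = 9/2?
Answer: √(328192 - 457*I*√58) ≈ 572.89 - 3.038*I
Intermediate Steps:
f = 5/2 (f = -2 + 9/2 = 5/2 ≈ 2.5000)
N(q, d) = √(-1 + d)*(5/2 + d) (N(q, d) = (d + 5/2)*√(-1 + d) = (5/2 + d)*√(-1 + d) = √(-1 + d)*(5/2 + d))
√(328192 + N(-83, -231)) = √(328192 + √(-1 - 231)*(5/2 - 231)) = √(328192 + √(-232)*(-457/2)) = √(328192 + (2*I*√58)*(-457/2)) = √(328192 - 457*I*√58)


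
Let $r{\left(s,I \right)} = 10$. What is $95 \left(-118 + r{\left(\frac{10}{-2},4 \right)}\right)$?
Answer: $-10260$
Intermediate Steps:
$95 \left(-118 + r{\left(\frac{10}{-2},4 \right)}\right) = 95 \left(-118 + 10\right) = 95 \left(-108\right) = -10260$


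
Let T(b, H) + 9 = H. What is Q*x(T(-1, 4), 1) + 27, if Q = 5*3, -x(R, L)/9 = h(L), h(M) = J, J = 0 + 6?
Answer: -783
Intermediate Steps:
T(b, H) = -9 + H
J = 6
h(M) = 6
x(R, L) = -54 (x(R, L) = -9*6 = -54)
Q = 15
Q*x(T(-1, 4), 1) + 27 = 15*(-54) + 27 = -810 + 27 = -783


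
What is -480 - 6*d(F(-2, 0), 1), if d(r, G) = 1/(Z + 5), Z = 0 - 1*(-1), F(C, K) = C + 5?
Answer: -481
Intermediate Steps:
F(C, K) = 5 + C
Z = 1 (Z = 0 + 1 = 1)
d(r, G) = 1/6 (d(r, G) = 1/(1 + 5) = 1/6)
-480 - 6*d(F(-2, 0), 1) = -480 - 6*1/6 = -480 - 1 = -481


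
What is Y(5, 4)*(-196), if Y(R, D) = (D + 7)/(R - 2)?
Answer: -2156/3 ≈ -718.67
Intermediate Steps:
Y(R, D) = (7 + D)/(-2 + R)
Y(5, 4)*(-196) = ((7 + 4)/(-2 + 5))*(-196) = (11/3)*(-196) = -2156/3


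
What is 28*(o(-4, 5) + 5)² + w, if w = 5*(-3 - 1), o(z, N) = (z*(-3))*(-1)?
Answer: 1352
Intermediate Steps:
o(z, N) = 3*z (o(z, N) = -3*z*(-1) = 3*z)
w = -20 (w = 5*(-4) = -20)
28*(o(-4, 5) + 5)² + w = 28*(3*(-4) + 5)² - 20 = 28*(-12 + 5)² - 20 = 28*(-7)² - 20 = 28*49 - 20 = 1372 - 20 = 1352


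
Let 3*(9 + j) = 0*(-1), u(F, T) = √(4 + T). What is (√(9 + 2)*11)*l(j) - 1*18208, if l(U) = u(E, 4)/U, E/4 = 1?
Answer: -18208 - 22*√22/9 ≈ -18219.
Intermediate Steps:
E = 4 (E = 4*1 = 4)
j = -9 (j = -9 + (0*(-1))/3 = -9 + (⅓)*0 = -9 + 0 = -9)
l(U) = 2*√2/U (l(U) = √(4 + 4)/U = √8/U = (2*√2)/U = 2*√2/U)
(√(9 + 2)*11)*l(j) - 1*18208 = (√(9 + 2)*11)*(2*√2/(-9)) - 1*18208 = (√11*11)*(2*√2*(-⅑)) - 18208 = (11*√11)*(-2*√2/9) - 18208 = -22*√22/9 - 18208 = -18208 - 22*√22/9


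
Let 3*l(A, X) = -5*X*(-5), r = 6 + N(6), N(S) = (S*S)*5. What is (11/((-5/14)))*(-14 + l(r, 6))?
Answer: -5544/5 ≈ -1108.8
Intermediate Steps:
N(S) = 5*S**2 (N(S) = S**2*5 = 5*S**2)
r = 186 (r = 6 + 5*6**2 = 6 + 5*36 = 6 + 180 = 186)
l(A, X) = 25*X/3 (l(A, X) = (-5*X*(-5))/3 = (25*X)/3 = 25*X/3)
(11/((-5/14)))*(-14 + l(r, 6)) = (11/((-5/14)))*(-14 + (25/3)*6) = (11/((-5*1/14)))*(-14 + 50) = (11/(-5/14))*36 = (11*(-14/5))*36 = -154/5*36 = -5544/5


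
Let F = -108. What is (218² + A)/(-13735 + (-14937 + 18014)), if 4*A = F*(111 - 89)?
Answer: -23465/5329 ≈ -4.4033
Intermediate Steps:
A = -594 (A = (-108*(111 - 89))/4 = (-108*22)/4 = (¼)*(-2376) = -594)
(218² + A)/(-13735 + (-14937 + 18014)) = (218² - 594)/(-13735 + (-14937 + 18014)) = (47524 - 594)/(-13735 + 3077) = 46930/(-10658) = 46930*(-1/10658) = -23465/5329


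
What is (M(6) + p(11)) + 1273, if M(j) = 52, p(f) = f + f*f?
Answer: 1457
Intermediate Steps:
p(f) = f + f²
(M(6) + p(11)) + 1273 = (52 + 11*(1 + 11)) + 1273 = (52 + 11*12) + 1273 = (52 + 132) + 1273 = 184 + 1273 = 1457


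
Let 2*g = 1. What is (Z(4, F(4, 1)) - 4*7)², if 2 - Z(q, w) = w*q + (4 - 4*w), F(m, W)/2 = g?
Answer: 900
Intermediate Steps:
g = ½ (g = (½)*1 = ½ ≈ 0.50000)
F(m, W) = 1 (F(m, W) = 2*(½) = 1)
Z(q, w) = -2 + 4*w - q*w (Z(q, w) = 2 - (w*q + (4 - 4*w)) = 2 - (q*w + (4 - 4*w)) = 2 - (4 - 4*w + q*w) = 2 + (-4 + 4*w - q*w) = -2 + 4*w - q*w)
(Z(4, F(4, 1)) - 4*7)² = ((-2 + 4*1 - 1*4*1) - 4*7)² = ((-2 + 4 - 4) - 28)² = (-2 - 28)² = (-30)² = 900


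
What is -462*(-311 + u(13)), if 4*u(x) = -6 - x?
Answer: 291753/2 ≈ 1.4588e+5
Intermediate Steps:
u(x) = -3/2 - x/4 (u(x) = (-6 - x)/4 = -3/2 - x/4)
-462*(-311 + u(13)) = -462*(-311 + (-3/2 - ¼*13)) = -462*(-311 + (-3/2 - 13/4)) = -462*(-311 - 19/4) = -462*(-1263/4) = 291753/2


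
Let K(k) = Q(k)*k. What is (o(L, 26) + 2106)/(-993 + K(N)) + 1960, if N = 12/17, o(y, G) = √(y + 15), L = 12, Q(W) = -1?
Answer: 3674942/1877 - 17*√3/5631 ≈ 1957.9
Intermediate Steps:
o(y, G) = √(15 + y)
N = 12/17 (N = 12*(1/17) = 12/17 ≈ 0.70588)
K(k) = -k
(o(L, 26) + 2106)/(-993 + K(N)) + 1960 = (√(15 + 12) + 2106)/(-993 - 1*12/17) + 1960 = (√27 + 2106)/(-993 - 12/17) + 1960 = (3*√3 + 2106)/(-16893/17) + 1960 = (2106 + 3*√3)*(-17/16893) + 1960 = (-3978/1877 - 17*√3/5631) + 1960 = 3674942/1877 - 17*√3/5631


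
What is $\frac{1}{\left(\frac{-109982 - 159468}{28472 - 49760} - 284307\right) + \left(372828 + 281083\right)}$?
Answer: $\frac{10644}{3934199701} \approx 2.7055 \cdot 10^{-6}$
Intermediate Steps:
$\frac{1}{\left(\frac{-109982 - 159468}{28472 - 49760} - 284307\right) + \left(372828 + 281083\right)} = \frac{1}{\left(- \frac{269450}{-21288} - 284307\right) + 653911} = \frac{1}{\left(\left(-269450\right) \left(- \frac{1}{21288}\right) - 284307\right) + 653911} = \frac{1}{\left(\frac{134725}{10644} - 284307\right) + 653911} = \frac{1}{- \frac{3026028983}{10644} + 653911} = \frac{1}{\frac{3934199701}{10644}} = \frac{10644}{3934199701}$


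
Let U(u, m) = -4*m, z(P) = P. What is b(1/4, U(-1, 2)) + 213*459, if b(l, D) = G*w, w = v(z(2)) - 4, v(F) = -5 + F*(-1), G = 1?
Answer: 97756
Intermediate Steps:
v(F) = -5 - F
w = -11 (w = (-5 - 1*2) - 4 = (-5 - 2) - 4 = -7 - 4 = -11)
b(l, D) = -11 (b(l, D) = 1*(-11) = -11)
b(1/4, U(-1, 2)) + 213*459 = -11 + 213*459 = -11 + 97767 = 97756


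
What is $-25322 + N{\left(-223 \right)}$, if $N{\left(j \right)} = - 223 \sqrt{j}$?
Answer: $-25322 - 223 i \sqrt{223} \approx -25322.0 - 3330.1 i$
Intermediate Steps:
$-25322 + N{\left(-223 \right)} = -25322 - 223 \sqrt{-223} = -25322 - 223 i \sqrt{223}$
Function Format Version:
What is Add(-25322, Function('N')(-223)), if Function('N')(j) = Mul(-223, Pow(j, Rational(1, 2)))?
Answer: Add(-25322, Mul(-223, I, Pow(223, Rational(1, 2)))) ≈ Add(-25322., Mul(-3330.1, I))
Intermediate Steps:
Add(-25322, Function('N')(-223)) = Add(-25322, Mul(-223, Pow(-223, Rational(1, 2)))) = Add(-25322, Mul(-223, Mul(I, Pow(223, Rational(1, 2))))) = Add(-25322, Mul(-223, I, Pow(223, Rational(1, 2))))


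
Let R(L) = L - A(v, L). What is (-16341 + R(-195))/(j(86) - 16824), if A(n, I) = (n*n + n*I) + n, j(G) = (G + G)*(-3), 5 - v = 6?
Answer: 5577/5780 ≈ 0.96488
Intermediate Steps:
v = -1 (v = 5 - 1*6 = 5 - 6 = -1)
j(G) = -6*G (j(G) = (2*G)*(-3) = -6*G)
A(n, I) = n + n² + I*n (A(n, I) = (n² + I*n) + n = n + n² + I*n)
R(L) = 2*L (R(L) = L - (-1)*(1 + L - 1) = L - (-1)*L = L + L = 2*L)
(-16341 + R(-195))/(j(86) - 16824) = (-16341 + 2*(-195))/(-6*86 - 16824) = (-16341 - 390)/(-516 - 16824) = -16731/(-17340) = -16731*(-1/17340) = 5577/5780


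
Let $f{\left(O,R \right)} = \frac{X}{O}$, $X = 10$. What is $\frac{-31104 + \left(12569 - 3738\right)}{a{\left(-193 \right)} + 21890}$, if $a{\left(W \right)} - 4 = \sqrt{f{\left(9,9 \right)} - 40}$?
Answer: $- \frac{2194402779}{2157062737} + \frac{334095 i \sqrt{14}}{4314125474} \approx -1.0173 + 0.00028976 i$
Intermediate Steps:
$f{\left(O,R \right)} = \frac{10}{O}$
$a{\left(W \right)} = 4 + \frac{5 i \sqrt{14}}{3}$ ($a{\left(W \right)} = 4 + \sqrt{\frac{10}{9} - 40} = 4 + \sqrt{- \frac{350}{9}} = 4 + \frac{5 i \sqrt{14}}{3}$)
$\frac{-31104 + \left(12569 - 3738\right)}{a{\left(-193 \right)} + 21890} = \frac{-31104 + \left(12569 - 3738\right)}{\left(4 + \frac{5 i \sqrt{14}}{3}\right) + 21890} = \frac{-31104 + 8831}{21894 + \frac{5 i \sqrt{14}}{3}} = - \frac{22273}{21894 + \frac{5 i \sqrt{14}}{3}}$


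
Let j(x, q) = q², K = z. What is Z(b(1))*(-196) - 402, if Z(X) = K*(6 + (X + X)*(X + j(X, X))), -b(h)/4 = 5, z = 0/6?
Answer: -402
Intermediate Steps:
z = 0 (z = 0*(⅙) = 0)
K = 0
b(h) = -20 (b(h) = -4*5 = -20)
Z(X) = 0 (Z(X) = 0*(6 + (X + X)*(X + X²)) = 0*(6 + (2*X)*(X + X²)) = 0*(6 + 2*X*(X + X²)) = 0)
Z(b(1))*(-196) - 402 = 0*(-196) - 402 = 0 - 402 = -402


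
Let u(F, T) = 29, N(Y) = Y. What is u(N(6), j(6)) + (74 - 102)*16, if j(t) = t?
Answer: -419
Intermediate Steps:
u(N(6), j(6)) + (74 - 102)*16 = 29 + (74 - 102)*16 = 29 - 28*16 = 29 - 448 = -419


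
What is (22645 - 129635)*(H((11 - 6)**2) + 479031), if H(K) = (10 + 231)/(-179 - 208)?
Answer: -19834315044440/387 ≈ -5.1251e+10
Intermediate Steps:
H(K) = -241/387 (H(K) = 241/(-387) = 241*(-1/387) = -241/387)
(22645 - 129635)*(H((11 - 6)**2) + 479031) = (22645 - 129635)*(-241/387 + 479031) = -106990*185384756/387 = -19834315044440/387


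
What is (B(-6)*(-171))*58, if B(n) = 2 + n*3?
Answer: 158688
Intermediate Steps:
B(n) = 2 + 3*n
(B(-6)*(-171))*58 = ((2 + 3*(-6))*(-171))*58 = ((2 - 18)*(-171))*58 = -16*(-171)*58 = 2736*58 = 158688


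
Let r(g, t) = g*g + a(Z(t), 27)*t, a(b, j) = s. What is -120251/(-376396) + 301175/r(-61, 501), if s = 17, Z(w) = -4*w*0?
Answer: 57416348519/2303167124 ≈ 24.929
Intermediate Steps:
Z(w) = 0
a(b, j) = 17
r(g, t) = g² + 17*t (r(g, t) = g*g + 17*t = g² + 17*t)
-120251/(-376396) + 301175/r(-61, 501) = -120251/(-376396) + 301175/((-61)² + 17*501) = -120251*(-1/376396) + 301175/(3721 + 8517) = 120251/376396 + 301175/12238 = 57416348519/2303167124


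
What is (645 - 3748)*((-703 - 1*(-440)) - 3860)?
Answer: 12793669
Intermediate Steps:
(645 - 3748)*((-703 - 1*(-440)) - 3860) = -3103*((-703 + 440) - 3860) = -3103*(-263 - 3860) = -3103*(-4123) = 12793669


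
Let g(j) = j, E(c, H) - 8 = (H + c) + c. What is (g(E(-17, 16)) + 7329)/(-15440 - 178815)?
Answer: -7319/194255 ≈ -0.037677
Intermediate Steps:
E(c, H) = 8 + H + 2*c (E(c, H) = 8 + ((H + c) + c) = 8 + (H + 2*c) = 8 + H + 2*c)
(g(E(-17, 16)) + 7329)/(-15440 - 178815) = ((8 + 16 + 2*(-17)) + 7329)/(-15440 - 178815) = ((8 + 16 - 34) + 7329)/(-194255) = (-10 + 7329)*(-1/194255) = 7319*(-1/194255) = -7319/194255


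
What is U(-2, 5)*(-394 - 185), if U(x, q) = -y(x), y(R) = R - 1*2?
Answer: -2316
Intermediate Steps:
y(R) = -2 + R (y(R) = R - 2 = -2 + R)
U(x, q) = 2 - x (U(x, q) = -(-2 + x) = 2 - x)
U(-2, 5)*(-394 - 185) = (2 - 1*(-2))*(-394 - 185) = (2 + 2)*(-579) = 4*(-579) = -2316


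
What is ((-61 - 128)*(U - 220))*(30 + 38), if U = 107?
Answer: 1452276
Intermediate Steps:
((-61 - 128)*(U - 220))*(30 + 38) = ((-61 - 128)*(107 - 220))*(30 + 38) = -189*(-113)*68 = 21357*68 = 1452276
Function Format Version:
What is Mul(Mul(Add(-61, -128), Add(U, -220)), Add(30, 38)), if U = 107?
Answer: 1452276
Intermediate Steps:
Mul(Mul(Add(-61, -128), Add(U, -220)), Add(30, 38)) = Mul(Mul(Add(-61, -128), Add(107, -220)), Add(30, 38)) = Mul(Mul(-189, -113), 68) = Mul(21357, 68) = 1452276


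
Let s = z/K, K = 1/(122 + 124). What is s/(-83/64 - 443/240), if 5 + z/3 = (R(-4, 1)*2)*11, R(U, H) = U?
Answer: 65888640/3017 ≈ 21839.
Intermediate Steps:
K = 1/246 ≈ 0.0040650
z = -279 (z = -15 + 3*(-4*2*11) = -15 + 3*(-8*11) = -15 + 3*(-88) = -15 - 264 = -279)
s = -68634 (s = -279/1/246 = -279*246 = -68634)
s/(-83/64 - 443/240) = -68634/(-83/64 - 443/240) = -68634/(-3017/960) = -68634*(-960/3017) = 65888640/3017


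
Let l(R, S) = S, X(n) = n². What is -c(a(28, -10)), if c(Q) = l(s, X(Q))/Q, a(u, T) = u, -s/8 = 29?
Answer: -28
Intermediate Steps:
s = -232 (s = -8*29 = -232)
c(Q) = Q (c(Q) = Q²/Q = Q)
-c(a(28, -10)) = -1*28 = -28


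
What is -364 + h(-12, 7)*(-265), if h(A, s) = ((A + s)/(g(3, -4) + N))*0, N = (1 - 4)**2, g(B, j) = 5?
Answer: -364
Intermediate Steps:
N = 9 (N = (-3)**2 = 9)
h(A, s) = 0 (h(A, s) = ((A + s)/(5 + 9))*0 = ((A + s)/14)*0 = ((A + s)*(1/14))*0 = (A/14 + s/14)*0 = 0)
-364 + h(-12, 7)*(-265) = -364 + 0*(-265) = -364 + 0 = -364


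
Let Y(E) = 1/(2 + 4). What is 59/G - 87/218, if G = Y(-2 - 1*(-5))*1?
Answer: 77085/218 ≈ 353.60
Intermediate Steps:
Y(E) = ⅙ (Y(E) = 1/6 = ⅙)
G = ⅙ (G = (⅙)*1 = ⅙ ≈ 0.16667)
59/G - 87/218 = 59/(⅙) - 87/218 = 59*6 - 87*1/218 = 354 - 87/218 = 77085/218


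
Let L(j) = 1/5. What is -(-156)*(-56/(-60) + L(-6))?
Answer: 884/5 ≈ 176.80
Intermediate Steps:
L(j) = 1/5
-(-156)*(-56/(-60) + L(-6)) = -(-156)*(-56/(-60) + 1/5) = -(-156)*(-56*(-1/60) + 1/5) = -(-156)*(14/15 + 1/5) = -(-156)*17/15 = -1*(-884/5) = 884/5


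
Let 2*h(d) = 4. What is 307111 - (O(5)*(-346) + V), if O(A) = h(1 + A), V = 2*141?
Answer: 307521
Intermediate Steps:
h(d) = 2 (h(d) = (1/2)*4 = 2)
V = 282
O(A) = 2
307111 - (O(5)*(-346) + V) = 307111 - (2*(-346) + 282) = 307111 - (-692 + 282) = 307111 - 1*(-410) = 307111 + 410 = 307521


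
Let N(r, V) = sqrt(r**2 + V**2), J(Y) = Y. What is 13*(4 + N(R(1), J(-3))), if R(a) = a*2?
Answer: 52 + 13*sqrt(13) ≈ 98.872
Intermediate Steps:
R(a) = 2*a
N(r, V) = sqrt(V**2 + r**2)
13*(4 + N(R(1), J(-3))) = 13*(4 + sqrt((-3)**2 + (2*1)**2)) = 13*(4 + sqrt(9 + 2**2)) = 13*(4 + sqrt(9 + 4)) = 13*(4 + sqrt(13)) = 52 + 13*sqrt(13)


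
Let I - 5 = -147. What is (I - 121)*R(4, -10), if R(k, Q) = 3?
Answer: -789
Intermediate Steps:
I = -142 (I = 5 - 147 = -142)
(I - 121)*R(4, -10) = (-142 - 121)*3 = -263*3 = -789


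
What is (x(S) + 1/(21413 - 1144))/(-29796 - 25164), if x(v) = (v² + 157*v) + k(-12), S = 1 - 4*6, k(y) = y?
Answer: 4180819/74265616 ≈ 0.056296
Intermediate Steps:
S = -23 (S = 1 - 24 = -23)
x(v) = -12 + v² + 157*v (x(v) = (v² + 157*v) - 12 = -12 + v² + 157*v)
(x(S) + 1/(21413 - 1144))/(-29796 - 25164) = ((-12 + (-23)² + 157*(-23)) + 1/(21413 - 1144))/(-29796 - 25164) = ((-12 + 529 - 3611) + 1/20269)/(-54960) = (-3094 + 1/20269)*(-1/54960) = -62712285/20269*(-1/54960) = 4180819/74265616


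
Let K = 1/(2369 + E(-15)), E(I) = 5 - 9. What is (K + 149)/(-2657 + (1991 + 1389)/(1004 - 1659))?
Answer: -46162566/824777195 ≈ -0.055970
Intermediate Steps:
E(I) = -4
K = 1/2365 (K = 1/(2369 - 4) = 1/2365 ≈ 0.00042283)
(K + 149)/(-2657 + (1991 + 1389)/(1004 - 1659)) = (1/2365 + 149)/(-2657 + (1991 + 1389)/(1004 - 1659)) = 352386/(2365*(-2657 + 3380/(-655))) = 352386/(2365*(-2657 + 3380*(-1/655))) = 352386/(2365*(-2657 - 676/131)) = 352386/(2365*(-348743/131)) = (352386/2365)*(-131/348743) = -46162566/824777195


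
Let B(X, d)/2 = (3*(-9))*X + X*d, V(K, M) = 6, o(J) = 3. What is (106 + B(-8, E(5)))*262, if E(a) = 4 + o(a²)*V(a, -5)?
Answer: 48732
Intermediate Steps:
E(a) = 22 (E(a) = 4 + 3*6 = 4 + 18 = 22)
B(X, d) = -54*X + 2*X*d (B(X, d) = 2*((3*(-9))*X + X*d) = 2*(-27*X + X*d) = -54*X + 2*X*d)
(106 + B(-8, E(5)))*262 = (106 + 2*(-8)*(-27 + 22))*262 = (106 + 2*(-8)*(-5))*262 = (106 + 80)*262 = 186*262 = 48732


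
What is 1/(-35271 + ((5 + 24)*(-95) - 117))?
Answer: -1/38143 ≈ -2.6217e-5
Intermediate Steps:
1/(-35271 + ((5 + 24)*(-95) - 117)) = 1/(-35271 + (29*(-95) - 117)) = 1/(-35271 + (-2755 - 117)) = 1/(-35271 - 2872) = 1/(-38143) = -1/38143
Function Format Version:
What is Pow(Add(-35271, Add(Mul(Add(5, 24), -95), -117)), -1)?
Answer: Rational(-1, 38143) ≈ -2.6217e-5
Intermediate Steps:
Pow(Add(-35271, Add(Mul(Add(5, 24), -95), -117)), -1) = Pow(Add(-35271, Add(Mul(29, -95), -117)), -1) = Pow(Add(-35271, Add(-2755, -117)), -1) = Pow(Add(-35271, -2872), -1) = Pow(-38143, -1) = Rational(-1, 38143)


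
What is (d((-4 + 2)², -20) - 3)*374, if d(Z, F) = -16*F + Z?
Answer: 120054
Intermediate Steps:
d(Z, F) = Z - 16*F
(d((-4 + 2)², -20) - 3)*374 = (((-4 + 2)² - 16*(-20)) - 3)*374 = (((-2)² + 320) - 3)*374 = ((4 + 320) - 3)*374 = (324 - 3)*374 = 321*374 = 120054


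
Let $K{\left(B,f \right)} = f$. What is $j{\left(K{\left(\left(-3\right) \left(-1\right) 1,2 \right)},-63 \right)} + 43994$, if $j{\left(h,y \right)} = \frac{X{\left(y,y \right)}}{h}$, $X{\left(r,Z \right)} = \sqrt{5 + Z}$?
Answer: $43994 + \frac{i \sqrt{58}}{2} \approx 43994.0 + 3.8079 i$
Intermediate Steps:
$j{\left(h,y \right)} = \frac{\sqrt{5 + y}}{h}$
$j{\left(K{\left(\left(-3\right) \left(-1\right) 1,2 \right)},-63 \right)} + 43994 = \frac{\sqrt{5 - 63}}{2} + 43994 = \frac{\sqrt{-58}}{2} + 43994 = \frac{i \sqrt{58}}{2} + 43994 = 43994 + \frac{i \sqrt{58}}{2}$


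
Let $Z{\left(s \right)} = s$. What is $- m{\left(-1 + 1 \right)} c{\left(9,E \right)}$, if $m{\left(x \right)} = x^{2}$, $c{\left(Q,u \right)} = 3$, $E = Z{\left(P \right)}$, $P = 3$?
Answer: $0$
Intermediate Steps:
$E = 3$
$- m{\left(-1 + 1 \right)} c{\left(9,E \right)} = - \left(-1 + 1\right)^{2} \cdot 3 = - 0^{2} \cdot 3 = \left(-1\right) 0 \cdot 3 = 0 \cdot 3 = 0$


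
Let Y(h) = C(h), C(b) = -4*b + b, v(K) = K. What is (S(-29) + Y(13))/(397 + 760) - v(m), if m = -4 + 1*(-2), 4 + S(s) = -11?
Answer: 6888/1157 ≈ 5.9533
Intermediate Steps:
S(s) = -15 (S(s) = -4 - 11 = -15)
m = -6 (m = -4 - 2 = -6)
C(b) = -3*b
Y(h) = -3*h
(S(-29) + Y(13))/(397 + 760) - v(m) = (-15 - 3*13)/(397 + 760) - 1*(-6) = (-15 - 39)/1157 + 6 = -54*1/1157 + 6 = -54/1157 + 6 = 6888/1157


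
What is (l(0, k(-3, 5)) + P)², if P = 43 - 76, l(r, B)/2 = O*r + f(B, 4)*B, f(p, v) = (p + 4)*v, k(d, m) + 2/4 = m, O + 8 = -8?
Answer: 74529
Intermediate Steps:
O = -16 (O = -8 - 8 = -16)
k(d, m) = -½ + m
f(p, v) = v*(4 + p) (f(p, v) = (4 + p)*v = v*(4 + p))
l(r, B) = -32*r + 2*B*(16 + 4*B) (l(r, B) = 2*(-16*r + (4*(4 + B))*B) = 2*(-16*r + (16 + 4*B)*B) = 2*(-16*r + B*(16 + 4*B)) = -32*r + 2*B*(16 + 4*B))
P = -33
(l(0, k(-3, 5)) + P)² = ((-32*0 + 8*(-½ + 5)*(4 + (-½ + 5))) - 33)² = ((0 + 8*(9/2)*(4 + 9/2)) - 33)² = ((0 + 8*(9/2)*(17/2)) - 33)² = ((0 + 306) - 33)² = (306 - 33)² = 273² = 74529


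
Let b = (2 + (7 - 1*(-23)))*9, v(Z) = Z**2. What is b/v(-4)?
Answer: 18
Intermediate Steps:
b = 288 (b = (2 + (7 + 23))*9 = (2 + 30)*9 = 32*9 = 288)
b/v(-4) = 288/((-4)**2) = 288/16 = 288*(1/16) = 18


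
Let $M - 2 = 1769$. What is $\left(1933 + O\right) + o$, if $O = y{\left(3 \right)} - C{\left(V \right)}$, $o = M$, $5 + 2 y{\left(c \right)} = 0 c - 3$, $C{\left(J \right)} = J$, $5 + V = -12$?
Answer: $3717$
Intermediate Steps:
$V = -17$ ($V = -5 - 12 = -17$)
$M = 1771$ ($M = 2 + 1769 = 1771$)
$y{\left(c \right)} = -4$ ($y{\left(c \right)} = - \frac{5}{2} + \frac{0 c - 3}{2} = - \frac{5}{2} + \frac{0 - 3}{2} = - \frac{5}{2} + \frac{1}{2} \left(-3\right) = - \frac{5}{2} - \frac{3}{2} = -4$)
$o = 1771$
$O = 13$ ($O = -4 - -17 = -4 + 17 = 13$)
$\left(1933 + O\right) + o = \left(1933 + 13\right) + 1771 = 1946 + 1771 = 3717$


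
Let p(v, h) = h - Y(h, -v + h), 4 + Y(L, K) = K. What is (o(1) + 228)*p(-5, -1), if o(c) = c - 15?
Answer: -214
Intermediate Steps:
o(c) = -15 + c
Y(L, K) = -4 + K
p(v, h) = 4 + v (p(v, h) = h - (-4 + (-v + h)) = h - (-4 + (h - v)) = h - (-4 + h - v) = h + (4 + v - h) = 4 + v)
(o(1) + 228)*p(-5, -1) = ((-15 + 1) + 228)*(4 - 5) = (-14 + 228)*(-1) = 214*(-1) = -214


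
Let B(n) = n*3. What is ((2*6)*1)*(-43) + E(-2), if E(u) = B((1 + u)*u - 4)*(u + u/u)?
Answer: -510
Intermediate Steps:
B(n) = 3*n
E(u) = (1 + u)*(-12 + 3*u*(1 + u)) (E(u) = (3*((1 + u)*u - 4))*(u + u/u) = (3*(u*(1 + u) - 4))*(u + 1) = (3*(-4 + u*(1 + u)))*(1 + u) = (-12 + 3*u*(1 + u))*(1 + u) = (1 + u)*(-12 + 3*u*(1 + u)))
((2*6)*1)*(-43) + E(-2) = ((2*6)*1)*(-43) + 3*(1 - 2)*(-4 - 2 + (-2)**2) = (12*1)*(-43) + 3*(-1)*(-4 - 2 + 4) = 12*(-43) + 3*(-1)*(-2) = -516 + 6 = -510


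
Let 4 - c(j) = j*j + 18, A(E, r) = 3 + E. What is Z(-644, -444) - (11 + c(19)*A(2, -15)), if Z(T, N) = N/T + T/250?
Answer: 37475033/20125 ≈ 1862.1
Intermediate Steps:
c(j) = -14 - j**2 (c(j) = 4 - (j*j + 18) = 4 - (j**2 + 18) = 4 - (18 + j**2) = 4 + (-18 - j**2) = -14 - j**2)
Z(T, N) = T/250 + N/T (Z(T, N) = N/T + T*(1/250) = N/T + T/250 = T/250 + N/T)
Z(-644, -444) - (11 + c(19)*A(2, -15)) = ((1/250)*(-644) - 444/(-644)) - (11 + (-14 - 1*19**2)*(3 + 2)) = (-322/125 - 444*(-1/644)) - (11 + (-14 - 1*361)*5) = (-322/125 + 111/161) - (11 + (-14 - 361)*5) = -37967/20125 - (11 - 375*5) = -37967/20125 - (11 - 1875) = -37967/20125 - 1*(-1864) = -37967/20125 + 1864 = 37475033/20125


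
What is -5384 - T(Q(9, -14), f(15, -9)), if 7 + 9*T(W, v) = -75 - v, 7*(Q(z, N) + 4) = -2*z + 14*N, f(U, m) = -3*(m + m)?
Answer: -48320/9 ≈ -5368.9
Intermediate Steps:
f(U, m) = -6*m
Q(z, N) = -4 + 2*N - 2*z/7 (Q(z, N) = -4 + (-2*z + 14*N)/7 = -4 + (2*N - 2*z/7) = -4 + 2*N - 2*z/7)
T(W, v) = -82/9 - v/9 (T(W, v) = -7/9 + (-75 - v)/9 = -7/9 + (-25/3 - v/9) = -82/9 - v/9)
-5384 - T(Q(9, -14), f(15, -9)) = -5384 - (-82/9 - (-2)*(-9)/3) = -5384 - (-82/9 - 1/9*54) = -5384 - (-82/9 - 6) = -5384 - 1*(-136/9) = -5384 + 136/9 = -48320/9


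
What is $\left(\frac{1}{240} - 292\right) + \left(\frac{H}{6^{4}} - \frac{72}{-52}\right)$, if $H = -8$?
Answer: $- \frac{24481609}{84240} \approx -290.62$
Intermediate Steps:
$\left(\frac{1}{240} - 292\right) + \left(\frac{H}{6^{4}} - \frac{72}{-52}\right) = \left(\frac{1}{240} - 292\right) - \left(- \frac{18}{13} + \frac{1}{162}\right) = \left(\frac{1}{240} - 292\right) - \left(- \frac{18}{13} + \frac{8}{1296}\right) = - \frac{70079}{240} + \left(\left(-8\right) \frac{1}{1296} + \frac{18}{13}\right) = - \frac{70079}{240} + \left(- \frac{1}{162} + \frac{18}{13}\right) = - \frac{70079}{240} + \frac{2903}{2106} = - \frac{24481609}{84240}$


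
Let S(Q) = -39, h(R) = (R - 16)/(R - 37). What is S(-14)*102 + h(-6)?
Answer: -171032/43 ≈ -3977.5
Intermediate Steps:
h(R) = (-16 + R)/(-37 + R)
S(-14)*102 + h(-6) = -39*102 + (-16 - 6)/(-37 - 6) = -3978 - 22/(-43) = -3978 - 1/43*(-22) = -3978 + 22/43 = -171032/43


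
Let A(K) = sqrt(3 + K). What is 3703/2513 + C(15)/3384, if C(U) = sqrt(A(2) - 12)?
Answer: 529/359 + sqrt(-12 + sqrt(5))/3384 ≈ 1.4735 + 0.00092338*I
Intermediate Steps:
C(U) = sqrt(-12 + sqrt(5)) (C(U) = sqrt(sqrt(3 + 2) - 12) = sqrt(sqrt(5) - 12) = sqrt(-12 + sqrt(5)))
3703/2513 + C(15)/3384 = 3703/2513 + sqrt(-12 + sqrt(5))/3384 = 3703*(1/2513) + sqrt(-12 + sqrt(5))*(1/3384) = 529/359 + sqrt(-12 + sqrt(5))/3384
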